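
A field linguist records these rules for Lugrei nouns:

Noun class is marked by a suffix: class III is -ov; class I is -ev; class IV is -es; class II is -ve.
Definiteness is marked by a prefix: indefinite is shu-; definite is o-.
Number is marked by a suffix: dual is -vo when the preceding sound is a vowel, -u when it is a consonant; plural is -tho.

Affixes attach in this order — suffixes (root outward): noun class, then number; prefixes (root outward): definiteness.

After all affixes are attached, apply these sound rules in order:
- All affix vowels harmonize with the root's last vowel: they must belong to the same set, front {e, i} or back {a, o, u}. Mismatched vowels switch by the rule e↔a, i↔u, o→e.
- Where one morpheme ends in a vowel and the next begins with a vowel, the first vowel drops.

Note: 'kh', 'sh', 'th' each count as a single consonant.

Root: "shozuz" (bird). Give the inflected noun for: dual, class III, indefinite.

shushozuzovu

Attach noun class class III -ov → shozuzov.
Attach definiteness indefinite shu- → shushozuzov.
Attach number dual -u (after consonant 'v') → shushozuzovu.
Vowel harmony: no change.
Vowel deletion: no change.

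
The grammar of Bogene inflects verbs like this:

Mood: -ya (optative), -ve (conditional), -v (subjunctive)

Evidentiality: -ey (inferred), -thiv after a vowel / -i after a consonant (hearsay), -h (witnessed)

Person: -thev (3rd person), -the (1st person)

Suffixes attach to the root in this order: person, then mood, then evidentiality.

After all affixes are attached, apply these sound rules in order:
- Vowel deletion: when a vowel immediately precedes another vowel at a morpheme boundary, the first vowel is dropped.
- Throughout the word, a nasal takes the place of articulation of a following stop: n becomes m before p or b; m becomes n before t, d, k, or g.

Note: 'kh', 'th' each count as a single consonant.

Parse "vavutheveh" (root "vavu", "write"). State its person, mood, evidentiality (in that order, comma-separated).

Segment: vavu-the-ve-h.
person: -the → 1st person.
mood: -ve → conditional.
evidentiality: -h → witnessed.

1st person, conditional, witnessed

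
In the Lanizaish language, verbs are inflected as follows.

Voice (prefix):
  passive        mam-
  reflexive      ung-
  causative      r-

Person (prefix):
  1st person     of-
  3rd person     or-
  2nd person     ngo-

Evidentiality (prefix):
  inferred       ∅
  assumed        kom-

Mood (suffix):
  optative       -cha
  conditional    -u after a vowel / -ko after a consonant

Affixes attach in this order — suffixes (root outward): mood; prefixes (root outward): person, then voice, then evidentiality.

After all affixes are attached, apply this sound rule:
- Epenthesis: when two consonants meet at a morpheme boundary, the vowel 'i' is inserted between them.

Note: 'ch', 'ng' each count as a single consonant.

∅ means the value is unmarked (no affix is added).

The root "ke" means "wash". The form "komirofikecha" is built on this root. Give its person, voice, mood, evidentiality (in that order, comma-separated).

1st person, causative, optative, assumed

Segment: kom-r-of-ke-cha.
person: of- → 1st person.
voice: r- → causative.
mood: -cha → optative.
evidentiality: kom- → assumed.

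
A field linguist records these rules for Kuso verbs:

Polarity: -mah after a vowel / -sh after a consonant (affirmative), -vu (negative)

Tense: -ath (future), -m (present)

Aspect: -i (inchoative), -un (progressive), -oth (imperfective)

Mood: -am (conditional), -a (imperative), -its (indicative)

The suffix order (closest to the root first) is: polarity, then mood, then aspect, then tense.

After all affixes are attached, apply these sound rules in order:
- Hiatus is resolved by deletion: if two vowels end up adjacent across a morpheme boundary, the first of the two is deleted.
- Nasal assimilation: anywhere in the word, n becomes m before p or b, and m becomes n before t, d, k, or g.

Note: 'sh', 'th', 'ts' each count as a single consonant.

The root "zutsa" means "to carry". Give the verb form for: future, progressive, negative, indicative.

Attach polarity negative -vu → zutsavu.
Attach mood indicative -its → zutsavuits.
Attach aspect progressive -un → zutsavuitsun.
Attach tense future -ath → zutsavuitsunath.
Apply vowel deletion: zutsavuitsunath → zutsavitsunath.
Nasal assimilation: no change.

zutsavitsunath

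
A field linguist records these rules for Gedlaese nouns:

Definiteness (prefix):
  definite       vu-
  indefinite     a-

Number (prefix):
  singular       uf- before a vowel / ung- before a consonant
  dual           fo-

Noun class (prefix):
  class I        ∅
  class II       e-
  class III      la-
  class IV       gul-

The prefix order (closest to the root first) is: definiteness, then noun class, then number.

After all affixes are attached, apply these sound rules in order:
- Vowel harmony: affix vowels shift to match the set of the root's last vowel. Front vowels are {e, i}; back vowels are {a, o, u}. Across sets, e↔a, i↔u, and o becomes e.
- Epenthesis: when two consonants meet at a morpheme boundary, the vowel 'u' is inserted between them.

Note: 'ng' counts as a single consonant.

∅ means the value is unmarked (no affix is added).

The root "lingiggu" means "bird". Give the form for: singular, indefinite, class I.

ufalingiggu

Attach definiteness indefinite a- → alingiggu.
noun class = class I: zero marking, form stays alingiggu.
Attach number singular uf- (before vowel 'a') → ufalingiggu.
Vowel harmony: no change.
Epenthesis: no change.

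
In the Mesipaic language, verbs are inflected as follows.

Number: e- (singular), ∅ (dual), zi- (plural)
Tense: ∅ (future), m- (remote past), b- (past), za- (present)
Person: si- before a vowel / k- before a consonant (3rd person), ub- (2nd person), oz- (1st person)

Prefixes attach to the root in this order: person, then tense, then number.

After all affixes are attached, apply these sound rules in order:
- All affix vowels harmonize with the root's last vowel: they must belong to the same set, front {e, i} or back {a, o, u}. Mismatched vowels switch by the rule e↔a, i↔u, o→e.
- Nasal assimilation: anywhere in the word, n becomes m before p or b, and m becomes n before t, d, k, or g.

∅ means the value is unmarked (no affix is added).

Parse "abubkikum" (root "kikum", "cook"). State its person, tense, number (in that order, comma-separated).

Segment: e-b-ub-kikum.
person: ub- → 2nd person.
tense: b- → past.
number: e- → singular.

2nd person, past, singular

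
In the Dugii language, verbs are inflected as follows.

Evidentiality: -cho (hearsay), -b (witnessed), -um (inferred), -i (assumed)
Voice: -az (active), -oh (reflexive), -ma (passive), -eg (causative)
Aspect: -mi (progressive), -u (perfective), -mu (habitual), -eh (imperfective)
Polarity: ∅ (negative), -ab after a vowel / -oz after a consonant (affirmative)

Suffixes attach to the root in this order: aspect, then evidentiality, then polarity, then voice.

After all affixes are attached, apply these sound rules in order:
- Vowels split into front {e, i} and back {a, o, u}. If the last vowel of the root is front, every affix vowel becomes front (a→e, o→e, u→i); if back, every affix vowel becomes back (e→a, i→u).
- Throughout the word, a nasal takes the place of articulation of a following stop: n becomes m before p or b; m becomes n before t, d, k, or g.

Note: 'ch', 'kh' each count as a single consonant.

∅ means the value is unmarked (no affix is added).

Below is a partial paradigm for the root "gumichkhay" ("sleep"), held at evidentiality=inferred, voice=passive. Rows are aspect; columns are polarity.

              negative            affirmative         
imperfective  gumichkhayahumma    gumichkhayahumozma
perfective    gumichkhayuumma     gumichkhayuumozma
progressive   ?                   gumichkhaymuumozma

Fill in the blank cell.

Attach aspect progressive -mi → gumichkhaymi.
Attach evidentiality inferred -um → gumichkhaymium.
polarity = negative: zero marking, form stays gumichkhaymium.
Attach voice passive -ma → gumichkhaymiumma.
Apply vowel harmony: gumichkhaymiumma → gumichkhaymuumma.
Nasal assimilation: no change.

gumichkhaymuumma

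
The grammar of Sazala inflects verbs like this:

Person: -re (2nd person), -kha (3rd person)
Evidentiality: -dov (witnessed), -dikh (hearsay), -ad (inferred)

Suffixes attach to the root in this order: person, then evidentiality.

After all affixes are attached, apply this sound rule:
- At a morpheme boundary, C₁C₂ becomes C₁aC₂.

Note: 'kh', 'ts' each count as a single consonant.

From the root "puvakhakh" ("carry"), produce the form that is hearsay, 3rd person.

Attach person 3rd person -kha → puvakhakhkha.
Attach evidentiality hearsay -dikh → puvakhakhkhadikh.
Apply epenthesis: puvakhakhkhadikh → puvakhakhakhadikh.

puvakhakhakhadikh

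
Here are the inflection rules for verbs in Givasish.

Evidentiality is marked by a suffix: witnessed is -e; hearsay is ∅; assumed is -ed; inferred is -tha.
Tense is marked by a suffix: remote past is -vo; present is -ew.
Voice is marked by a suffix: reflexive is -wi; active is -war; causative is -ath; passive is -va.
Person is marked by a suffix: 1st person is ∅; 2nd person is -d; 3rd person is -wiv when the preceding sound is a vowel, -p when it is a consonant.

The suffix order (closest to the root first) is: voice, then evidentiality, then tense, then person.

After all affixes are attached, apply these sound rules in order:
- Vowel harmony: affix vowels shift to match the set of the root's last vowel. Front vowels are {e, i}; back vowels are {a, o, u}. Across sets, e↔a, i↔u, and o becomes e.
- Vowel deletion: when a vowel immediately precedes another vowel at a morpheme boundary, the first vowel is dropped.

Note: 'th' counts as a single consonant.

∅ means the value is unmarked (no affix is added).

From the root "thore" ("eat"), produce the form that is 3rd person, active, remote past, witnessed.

thorewerevewiv

Attach voice active -war → thorewar.
Attach evidentiality witnessed -e → thoreware.
Attach tense remote past -vo → thorewarevo.
Attach person 3rd person -wiv (after vowel 'o') → thorewarevowiv.
Apply vowel harmony: thorewarevowiv → thorewerevewiv.
Vowel deletion: no change.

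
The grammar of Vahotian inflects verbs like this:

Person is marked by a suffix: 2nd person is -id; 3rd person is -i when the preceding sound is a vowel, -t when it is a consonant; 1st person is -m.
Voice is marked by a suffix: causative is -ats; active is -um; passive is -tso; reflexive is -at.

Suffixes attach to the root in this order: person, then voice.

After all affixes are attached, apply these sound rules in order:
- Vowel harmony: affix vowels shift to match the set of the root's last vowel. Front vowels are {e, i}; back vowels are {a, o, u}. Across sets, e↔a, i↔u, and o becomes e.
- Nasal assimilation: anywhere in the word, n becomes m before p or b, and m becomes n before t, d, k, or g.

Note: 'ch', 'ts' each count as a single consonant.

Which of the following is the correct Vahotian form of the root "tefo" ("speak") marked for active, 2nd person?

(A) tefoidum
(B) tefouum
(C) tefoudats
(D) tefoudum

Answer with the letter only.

Attach person 2nd person -id → tefoid.
Attach voice active -um → tefoidum.
Apply vowel harmony: tefoidum → tefoudum.
Nasal assimilation: no change.
So the correct form is tefoudum, option (D).
(C) tefoudats is wrong: it uses causative instead of active for voice.
(A) tefoidum is wrong: it fails to apply the sound rule(s).
(B) tefouum is wrong: it uses 3rd person instead of 2nd person for person.

D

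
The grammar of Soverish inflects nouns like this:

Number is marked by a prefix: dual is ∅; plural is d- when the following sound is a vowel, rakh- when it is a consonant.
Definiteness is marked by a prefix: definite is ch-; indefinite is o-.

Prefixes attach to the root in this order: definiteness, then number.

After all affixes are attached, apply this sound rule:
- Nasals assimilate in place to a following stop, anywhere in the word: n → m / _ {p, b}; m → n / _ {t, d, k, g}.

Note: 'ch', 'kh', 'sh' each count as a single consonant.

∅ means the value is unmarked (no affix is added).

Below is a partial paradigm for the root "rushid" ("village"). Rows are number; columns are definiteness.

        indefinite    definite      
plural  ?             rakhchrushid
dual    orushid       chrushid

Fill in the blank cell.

dorushid

Attach definiteness indefinite o- → orushid.
Attach number plural d- (before vowel 'o') → dorushid.
Nasal assimilation: no change.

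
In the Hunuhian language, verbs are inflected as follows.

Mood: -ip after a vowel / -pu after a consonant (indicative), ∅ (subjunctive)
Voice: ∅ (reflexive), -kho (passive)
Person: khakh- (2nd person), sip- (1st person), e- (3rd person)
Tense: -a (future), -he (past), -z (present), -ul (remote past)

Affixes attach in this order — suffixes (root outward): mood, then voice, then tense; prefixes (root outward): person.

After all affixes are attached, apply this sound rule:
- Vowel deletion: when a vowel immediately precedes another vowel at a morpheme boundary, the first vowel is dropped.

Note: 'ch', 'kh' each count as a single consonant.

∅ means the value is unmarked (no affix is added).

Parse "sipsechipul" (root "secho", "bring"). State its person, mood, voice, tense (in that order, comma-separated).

1st person, indicative, reflexive, remote past

Segment: sip-secho-ip-ul.
person: sip- → 1st person.
mood: -ip/pu → indicative.
voice: ∅ → reflexive.
tense: -ul → remote past.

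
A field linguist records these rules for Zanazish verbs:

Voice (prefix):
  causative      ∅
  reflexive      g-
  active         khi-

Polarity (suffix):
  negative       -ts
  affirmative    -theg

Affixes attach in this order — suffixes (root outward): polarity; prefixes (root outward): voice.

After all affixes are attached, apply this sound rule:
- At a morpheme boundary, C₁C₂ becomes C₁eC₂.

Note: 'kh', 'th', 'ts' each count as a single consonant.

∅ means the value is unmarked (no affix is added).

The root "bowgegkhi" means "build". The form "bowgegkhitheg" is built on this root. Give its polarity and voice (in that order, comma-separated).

Segment: bowgegkhi-theg.
polarity: -theg → affirmative.
voice: ∅ → causative.

affirmative, causative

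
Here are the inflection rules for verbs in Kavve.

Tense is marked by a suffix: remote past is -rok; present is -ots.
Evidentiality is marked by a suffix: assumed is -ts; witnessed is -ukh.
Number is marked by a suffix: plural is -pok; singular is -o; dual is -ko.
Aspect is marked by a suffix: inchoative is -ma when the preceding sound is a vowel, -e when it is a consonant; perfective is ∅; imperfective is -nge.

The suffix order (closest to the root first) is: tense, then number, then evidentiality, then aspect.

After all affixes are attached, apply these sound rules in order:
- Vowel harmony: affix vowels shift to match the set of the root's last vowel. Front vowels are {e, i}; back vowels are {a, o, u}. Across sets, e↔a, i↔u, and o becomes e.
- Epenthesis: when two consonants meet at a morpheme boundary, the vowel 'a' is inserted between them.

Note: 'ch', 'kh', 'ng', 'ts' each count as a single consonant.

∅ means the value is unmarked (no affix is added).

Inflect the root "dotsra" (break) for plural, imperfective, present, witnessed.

Attach tense present -ots → dotsraots.
Attach number plural -pok → dotsraotspok.
Attach evidentiality witnessed -ukh → dotsraotspokukh.
Attach aspect imperfective -nge → dotsraotspokukhnge.
Apply vowel harmony: dotsraotspokukhnge → dotsraotspokukhnga.
Apply epenthesis: dotsraotspokukhnga → dotsraotsapokukhanga.

dotsraotsapokukhanga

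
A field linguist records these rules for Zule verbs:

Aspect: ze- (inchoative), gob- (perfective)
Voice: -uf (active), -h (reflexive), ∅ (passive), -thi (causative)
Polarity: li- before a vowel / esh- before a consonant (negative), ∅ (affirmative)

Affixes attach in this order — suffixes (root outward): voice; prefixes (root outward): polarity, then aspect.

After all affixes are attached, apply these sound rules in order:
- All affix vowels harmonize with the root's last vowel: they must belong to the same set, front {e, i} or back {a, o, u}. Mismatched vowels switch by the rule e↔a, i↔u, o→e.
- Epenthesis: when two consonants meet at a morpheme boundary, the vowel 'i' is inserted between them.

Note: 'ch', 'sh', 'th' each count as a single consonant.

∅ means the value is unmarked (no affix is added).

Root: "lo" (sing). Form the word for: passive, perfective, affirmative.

gobilo

polarity = affirmative: zero marking, form stays lo.
voice = passive: zero marking, form stays lo.
Attach aspect perfective gob- → goblo.
Vowel harmony: no change.
Apply epenthesis: goblo → gobilo.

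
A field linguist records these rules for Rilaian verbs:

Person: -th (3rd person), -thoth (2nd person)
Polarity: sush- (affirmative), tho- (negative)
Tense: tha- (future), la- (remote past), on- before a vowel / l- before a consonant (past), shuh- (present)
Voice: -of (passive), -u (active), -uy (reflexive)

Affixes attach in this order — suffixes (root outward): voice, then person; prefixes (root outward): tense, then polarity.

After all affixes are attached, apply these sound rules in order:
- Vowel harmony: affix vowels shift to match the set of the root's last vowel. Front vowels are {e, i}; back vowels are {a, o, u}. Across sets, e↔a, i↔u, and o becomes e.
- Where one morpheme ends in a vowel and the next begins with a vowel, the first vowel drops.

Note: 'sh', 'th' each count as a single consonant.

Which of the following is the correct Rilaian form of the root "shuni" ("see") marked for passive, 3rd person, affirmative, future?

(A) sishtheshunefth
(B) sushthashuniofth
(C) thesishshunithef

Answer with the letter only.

A

Attach voice passive -of → shuniof.
Attach person 3rd person -th → shuniofth.
Attach tense future tha- → thashuniofth.
Attach polarity affirmative sush- → sushthashuniofth.
Apply vowel harmony: sushthashuniofth → sishtheshuniefth.
Apply vowel deletion: sishtheshuniefth → sishtheshunefth.
So the correct form is sishtheshunefth, option (A).
(C) thesishshunithef is wrong: it has the affixes in the wrong order.
(B) sushthashuniofth is wrong: it fails to apply the sound rule(s).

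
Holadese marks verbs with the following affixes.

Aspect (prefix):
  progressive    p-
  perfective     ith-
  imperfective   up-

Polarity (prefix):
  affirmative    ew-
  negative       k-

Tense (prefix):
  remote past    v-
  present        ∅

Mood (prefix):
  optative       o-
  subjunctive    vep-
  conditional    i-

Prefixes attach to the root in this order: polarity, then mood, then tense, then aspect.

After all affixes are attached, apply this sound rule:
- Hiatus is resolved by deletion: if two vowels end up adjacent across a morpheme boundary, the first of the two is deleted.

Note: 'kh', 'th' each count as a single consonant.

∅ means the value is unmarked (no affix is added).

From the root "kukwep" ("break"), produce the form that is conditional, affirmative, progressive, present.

Attach polarity affirmative ew- → ewkukwep.
Attach mood conditional i- → iewkukwep.
tense = present: zero marking, form stays iewkukwep.
Attach aspect progressive p- → piewkukwep.
Apply vowel deletion: piewkukwep → pewkukwep.

pewkukwep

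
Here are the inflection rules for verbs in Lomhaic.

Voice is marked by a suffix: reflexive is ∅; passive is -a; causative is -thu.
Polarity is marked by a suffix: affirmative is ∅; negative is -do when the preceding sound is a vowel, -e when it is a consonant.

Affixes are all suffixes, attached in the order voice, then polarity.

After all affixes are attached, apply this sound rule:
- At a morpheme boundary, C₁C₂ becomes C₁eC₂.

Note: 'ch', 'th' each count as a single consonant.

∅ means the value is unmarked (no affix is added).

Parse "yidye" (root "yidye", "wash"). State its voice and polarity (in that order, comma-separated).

Segment: yidye.
voice: ∅ → reflexive.
polarity: ∅ → affirmative.

reflexive, affirmative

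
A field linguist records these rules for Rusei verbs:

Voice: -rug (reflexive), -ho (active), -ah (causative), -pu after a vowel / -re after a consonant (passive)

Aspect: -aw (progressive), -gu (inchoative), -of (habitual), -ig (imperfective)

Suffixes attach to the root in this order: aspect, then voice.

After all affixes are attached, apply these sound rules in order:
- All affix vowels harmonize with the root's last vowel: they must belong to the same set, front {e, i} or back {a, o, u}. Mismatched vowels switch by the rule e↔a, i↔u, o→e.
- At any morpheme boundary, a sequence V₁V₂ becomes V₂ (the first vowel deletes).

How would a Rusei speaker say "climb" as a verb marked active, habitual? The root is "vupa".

vupofho

Attach aspect habitual -of → vupaof.
Attach voice active -ho → vupaofho.
Vowel harmony: no change.
Apply vowel deletion: vupaofho → vupofho.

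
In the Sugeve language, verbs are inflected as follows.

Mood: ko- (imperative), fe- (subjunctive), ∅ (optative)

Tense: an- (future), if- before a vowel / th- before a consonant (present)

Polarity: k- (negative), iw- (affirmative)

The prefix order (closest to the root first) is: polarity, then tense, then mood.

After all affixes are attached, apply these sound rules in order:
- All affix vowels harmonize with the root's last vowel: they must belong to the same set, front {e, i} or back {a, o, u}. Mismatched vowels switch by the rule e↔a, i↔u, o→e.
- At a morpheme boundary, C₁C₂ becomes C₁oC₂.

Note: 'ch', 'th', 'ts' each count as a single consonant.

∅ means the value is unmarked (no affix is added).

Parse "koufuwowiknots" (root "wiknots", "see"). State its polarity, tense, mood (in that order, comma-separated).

affirmative, present, imperative

Segment: ko-if-iw-wiknots.
polarity: iw- → affirmative.
tense: if/th- → present.
mood: ko- → imperative.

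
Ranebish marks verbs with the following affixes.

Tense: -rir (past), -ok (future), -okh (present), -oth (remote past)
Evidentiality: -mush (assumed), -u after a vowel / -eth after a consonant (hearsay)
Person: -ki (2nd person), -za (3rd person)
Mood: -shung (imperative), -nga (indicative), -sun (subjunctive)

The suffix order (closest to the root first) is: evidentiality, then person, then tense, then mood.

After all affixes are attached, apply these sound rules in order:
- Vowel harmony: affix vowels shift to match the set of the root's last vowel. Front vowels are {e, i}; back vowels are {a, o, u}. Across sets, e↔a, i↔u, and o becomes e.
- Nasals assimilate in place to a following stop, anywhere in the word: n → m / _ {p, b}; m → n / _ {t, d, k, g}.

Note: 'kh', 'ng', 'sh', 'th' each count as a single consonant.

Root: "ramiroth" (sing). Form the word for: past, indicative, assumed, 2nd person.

ramirothmushkururnga

Attach evidentiality assumed -mush → ramirothmush.
Attach person 2nd person -ki → ramirothmushki.
Attach tense past -rir → ramirothmushkirir.
Attach mood indicative -nga → ramirothmushkirirnga.
Apply vowel harmony: ramirothmushkirirnga → ramirothmushkururnga.
Nasal assimilation: no change.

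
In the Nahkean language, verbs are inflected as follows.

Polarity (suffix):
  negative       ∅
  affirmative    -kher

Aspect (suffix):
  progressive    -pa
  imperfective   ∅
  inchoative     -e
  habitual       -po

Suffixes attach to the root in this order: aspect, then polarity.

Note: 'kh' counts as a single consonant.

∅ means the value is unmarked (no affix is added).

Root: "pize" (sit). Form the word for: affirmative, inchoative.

Attach aspect inchoative -e → pizee.
Attach polarity affirmative -kher → pizeekher.

pizeekher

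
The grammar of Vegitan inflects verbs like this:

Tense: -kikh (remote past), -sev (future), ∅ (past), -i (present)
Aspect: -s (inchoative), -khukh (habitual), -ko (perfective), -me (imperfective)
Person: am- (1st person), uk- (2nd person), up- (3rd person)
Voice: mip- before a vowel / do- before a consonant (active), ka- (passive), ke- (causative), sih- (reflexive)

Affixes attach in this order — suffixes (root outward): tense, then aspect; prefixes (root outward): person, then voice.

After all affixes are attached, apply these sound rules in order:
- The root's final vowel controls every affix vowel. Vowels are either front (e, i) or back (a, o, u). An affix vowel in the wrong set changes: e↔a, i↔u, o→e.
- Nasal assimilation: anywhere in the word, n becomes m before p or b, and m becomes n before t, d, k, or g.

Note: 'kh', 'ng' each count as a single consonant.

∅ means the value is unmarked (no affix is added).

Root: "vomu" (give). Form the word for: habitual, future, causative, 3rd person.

Attach person 3rd person up- → upvomu.
Attach tense future -sev → upvomusev.
Attach aspect habitual -khukh → upvomusevkhukh.
Attach voice causative ke- → keupvomusevkhukh.
Apply vowel harmony: keupvomusevkhukh → kaupvomusavkhukh.
Nasal assimilation: no change.

kaupvomusavkhukh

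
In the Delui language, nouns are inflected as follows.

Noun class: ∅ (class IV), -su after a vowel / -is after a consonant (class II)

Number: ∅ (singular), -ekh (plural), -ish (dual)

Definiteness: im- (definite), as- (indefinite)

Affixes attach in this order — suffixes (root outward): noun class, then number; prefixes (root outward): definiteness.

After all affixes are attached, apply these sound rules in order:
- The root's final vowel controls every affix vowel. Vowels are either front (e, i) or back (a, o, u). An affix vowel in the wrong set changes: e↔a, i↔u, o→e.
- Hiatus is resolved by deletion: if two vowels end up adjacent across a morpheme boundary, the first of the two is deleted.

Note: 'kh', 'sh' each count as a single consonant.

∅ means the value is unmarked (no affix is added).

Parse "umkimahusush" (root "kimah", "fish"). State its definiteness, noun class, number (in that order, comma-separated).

Segment: im-kimah-is-ish.
definiteness: im- → definite.
noun class: -su/is → class II.
number: -ish → dual.

definite, class II, dual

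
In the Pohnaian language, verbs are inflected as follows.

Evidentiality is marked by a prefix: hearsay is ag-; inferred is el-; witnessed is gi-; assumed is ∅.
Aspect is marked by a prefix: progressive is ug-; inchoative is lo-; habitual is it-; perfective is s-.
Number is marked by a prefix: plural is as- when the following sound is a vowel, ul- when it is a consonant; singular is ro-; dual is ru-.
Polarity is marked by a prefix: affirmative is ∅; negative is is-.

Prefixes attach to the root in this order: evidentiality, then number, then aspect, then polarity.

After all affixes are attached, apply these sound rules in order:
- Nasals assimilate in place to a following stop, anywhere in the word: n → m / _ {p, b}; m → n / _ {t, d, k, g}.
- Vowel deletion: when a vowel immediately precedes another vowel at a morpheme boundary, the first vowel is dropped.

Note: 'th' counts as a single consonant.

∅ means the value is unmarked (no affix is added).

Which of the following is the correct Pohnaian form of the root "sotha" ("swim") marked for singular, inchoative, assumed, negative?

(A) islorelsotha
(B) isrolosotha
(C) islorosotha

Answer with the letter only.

C

evidentiality = assumed: zero marking, form stays sotha.
Attach number singular ro- → rosotha.
Attach aspect inchoative lo- → lorosotha.
Attach polarity negative is- → islorosotha.
Nasal assimilation: no change.
Vowel deletion: no change.
So the correct form is islorosotha, option (C).
(B) isrolosotha is wrong: it has the affixes in the wrong order.
(A) islorelsotha is wrong: it uses inferred instead of assumed for evidentiality.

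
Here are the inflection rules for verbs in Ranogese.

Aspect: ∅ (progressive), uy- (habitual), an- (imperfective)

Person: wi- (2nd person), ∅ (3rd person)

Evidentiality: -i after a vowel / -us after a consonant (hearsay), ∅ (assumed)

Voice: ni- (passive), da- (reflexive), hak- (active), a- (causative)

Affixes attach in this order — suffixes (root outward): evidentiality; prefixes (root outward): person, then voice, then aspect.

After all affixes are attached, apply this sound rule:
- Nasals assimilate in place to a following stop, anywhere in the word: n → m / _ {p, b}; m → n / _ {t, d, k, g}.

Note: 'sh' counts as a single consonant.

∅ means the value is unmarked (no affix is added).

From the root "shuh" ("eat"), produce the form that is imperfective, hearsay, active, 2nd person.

Attach person 2nd person wi- → wishuh.
Attach evidentiality hearsay -us (after consonant 'h') → wishuhus.
Attach voice active hak- → hakwishuhus.
Attach aspect imperfective an- → anhakwishuhus.
Nasal assimilation: no change.

anhakwishuhus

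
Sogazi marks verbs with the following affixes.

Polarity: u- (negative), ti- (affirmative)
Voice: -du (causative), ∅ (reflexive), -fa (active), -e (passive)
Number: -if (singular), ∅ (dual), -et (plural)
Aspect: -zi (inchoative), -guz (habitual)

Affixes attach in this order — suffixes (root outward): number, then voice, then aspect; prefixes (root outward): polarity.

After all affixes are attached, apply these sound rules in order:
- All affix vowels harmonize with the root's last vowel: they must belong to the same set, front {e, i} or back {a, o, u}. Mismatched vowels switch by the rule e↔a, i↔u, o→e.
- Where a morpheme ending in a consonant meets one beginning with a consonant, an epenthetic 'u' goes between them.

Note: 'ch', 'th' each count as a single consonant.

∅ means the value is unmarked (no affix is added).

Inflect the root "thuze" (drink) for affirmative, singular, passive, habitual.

tithuzeifegiz

Attach number singular -if → thuzeif.
Attach polarity affirmative ti- → tithuzeif.
Attach voice passive -e → tithuzeife.
Attach aspect habitual -guz → tithuzeifeguz.
Apply vowel harmony: tithuzeifeguz → tithuzeifegiz.
Epenthesis: no change.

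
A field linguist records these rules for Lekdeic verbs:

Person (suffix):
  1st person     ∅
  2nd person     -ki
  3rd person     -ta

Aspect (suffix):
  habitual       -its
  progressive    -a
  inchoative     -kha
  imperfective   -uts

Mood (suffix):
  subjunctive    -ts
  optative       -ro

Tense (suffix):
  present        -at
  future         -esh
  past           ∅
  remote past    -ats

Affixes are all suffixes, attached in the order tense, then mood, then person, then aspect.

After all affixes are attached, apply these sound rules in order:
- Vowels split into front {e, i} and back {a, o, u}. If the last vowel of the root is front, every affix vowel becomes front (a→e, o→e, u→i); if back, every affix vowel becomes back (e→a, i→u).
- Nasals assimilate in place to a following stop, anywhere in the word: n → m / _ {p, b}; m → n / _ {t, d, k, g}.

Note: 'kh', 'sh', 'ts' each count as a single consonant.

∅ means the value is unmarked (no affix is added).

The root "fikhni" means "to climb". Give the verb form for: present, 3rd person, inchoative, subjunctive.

fikhniettstekhe

Attach tense present -at → fikhniat.
Attach mood subjunctive -ts → fikhniatts.
Attach person 3rd person -ta → fikhniattsta.
Attach aspect inchoative -kha → fikhniattstakha.
Apply vowel harmony: fikhniattstakha → fikhniettstekhe.
Nasal assimilation: no change.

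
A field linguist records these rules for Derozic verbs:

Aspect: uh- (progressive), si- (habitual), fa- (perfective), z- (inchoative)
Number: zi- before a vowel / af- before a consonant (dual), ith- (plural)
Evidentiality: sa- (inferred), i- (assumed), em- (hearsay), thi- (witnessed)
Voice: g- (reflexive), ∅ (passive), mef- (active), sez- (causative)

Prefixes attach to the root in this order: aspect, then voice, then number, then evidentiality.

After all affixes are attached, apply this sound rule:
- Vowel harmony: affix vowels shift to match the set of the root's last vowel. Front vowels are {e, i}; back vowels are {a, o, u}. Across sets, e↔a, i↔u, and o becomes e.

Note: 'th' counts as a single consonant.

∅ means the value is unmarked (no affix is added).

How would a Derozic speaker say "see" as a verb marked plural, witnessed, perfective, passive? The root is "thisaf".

Attach aspect perfective fa- → fathisaf.
voice = passive: zero marking, form stays fathisaf.
Attach number plural ith- → ithfathisaf.
Attach evidentiality witnessed thi- → thiithfathisaf.
Apply vowel harmony: thiithfathisaf → thuuthfathisaf.

thuuthfathisaf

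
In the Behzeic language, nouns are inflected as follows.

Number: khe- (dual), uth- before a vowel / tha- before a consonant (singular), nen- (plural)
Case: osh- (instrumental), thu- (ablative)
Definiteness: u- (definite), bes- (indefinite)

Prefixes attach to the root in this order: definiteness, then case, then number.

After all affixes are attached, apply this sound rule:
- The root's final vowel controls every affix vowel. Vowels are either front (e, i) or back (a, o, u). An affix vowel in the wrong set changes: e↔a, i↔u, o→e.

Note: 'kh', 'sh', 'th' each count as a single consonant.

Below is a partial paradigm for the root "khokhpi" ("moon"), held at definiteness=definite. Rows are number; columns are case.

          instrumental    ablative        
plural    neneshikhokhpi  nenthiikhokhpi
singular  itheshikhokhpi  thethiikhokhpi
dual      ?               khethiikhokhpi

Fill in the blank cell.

Attach definiteness definite u- → ukhokhpi.
Attach case instrumental osh- → oshukhokhpi.
Attach number dual khe- → kheoshukhokhpi.
Apply vowel harmony: kheoshukhokhpi → kheeshikhokhpi.

kheeshikhokhpi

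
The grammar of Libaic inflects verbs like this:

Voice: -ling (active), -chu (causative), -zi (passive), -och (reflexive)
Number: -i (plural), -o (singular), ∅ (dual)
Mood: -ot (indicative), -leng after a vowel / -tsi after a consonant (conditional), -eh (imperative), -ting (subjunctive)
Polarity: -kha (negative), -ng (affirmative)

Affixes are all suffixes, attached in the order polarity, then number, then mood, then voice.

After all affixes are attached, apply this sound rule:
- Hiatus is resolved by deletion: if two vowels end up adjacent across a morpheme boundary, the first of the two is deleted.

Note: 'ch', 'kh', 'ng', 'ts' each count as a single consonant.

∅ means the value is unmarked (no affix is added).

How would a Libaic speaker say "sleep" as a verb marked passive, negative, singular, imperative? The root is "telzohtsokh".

telzohtsokhkhehzi

Attach polarity negative -kha → telzohtsokhkha.
Attach number singular -o → telzohtsokhkhao.
Attach mood imperative -eh → telzohtsokhkhaoeh.
Attach voice passive -zi → telzohtsokhkhaoehzi.
Apply vowel deletion: telzohtsokhkhaoehzi → telzohtsokhkhehzi.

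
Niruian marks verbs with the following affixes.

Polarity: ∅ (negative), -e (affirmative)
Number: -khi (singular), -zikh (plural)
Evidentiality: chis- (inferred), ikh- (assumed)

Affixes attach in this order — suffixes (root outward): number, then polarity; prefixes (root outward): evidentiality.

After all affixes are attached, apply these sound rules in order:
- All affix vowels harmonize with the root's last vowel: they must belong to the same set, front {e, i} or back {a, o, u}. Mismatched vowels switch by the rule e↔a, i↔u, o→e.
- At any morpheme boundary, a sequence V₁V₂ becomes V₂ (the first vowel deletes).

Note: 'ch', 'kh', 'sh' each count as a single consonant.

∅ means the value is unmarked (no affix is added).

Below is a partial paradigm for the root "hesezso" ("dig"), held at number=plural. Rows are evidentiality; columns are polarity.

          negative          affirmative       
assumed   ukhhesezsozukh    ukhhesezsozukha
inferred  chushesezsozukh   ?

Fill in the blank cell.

Attach number plural -zikh → hesezsozikh.
Attach polarity affirmative -e → hesezsozikhe.
Attach evidentiality inferred chis- → chishesezsozikhe.
Apply vowel harmony: chishesezsozikhe → chushesezsozukha.
Vowel deletion: no change.

chushesezsozukha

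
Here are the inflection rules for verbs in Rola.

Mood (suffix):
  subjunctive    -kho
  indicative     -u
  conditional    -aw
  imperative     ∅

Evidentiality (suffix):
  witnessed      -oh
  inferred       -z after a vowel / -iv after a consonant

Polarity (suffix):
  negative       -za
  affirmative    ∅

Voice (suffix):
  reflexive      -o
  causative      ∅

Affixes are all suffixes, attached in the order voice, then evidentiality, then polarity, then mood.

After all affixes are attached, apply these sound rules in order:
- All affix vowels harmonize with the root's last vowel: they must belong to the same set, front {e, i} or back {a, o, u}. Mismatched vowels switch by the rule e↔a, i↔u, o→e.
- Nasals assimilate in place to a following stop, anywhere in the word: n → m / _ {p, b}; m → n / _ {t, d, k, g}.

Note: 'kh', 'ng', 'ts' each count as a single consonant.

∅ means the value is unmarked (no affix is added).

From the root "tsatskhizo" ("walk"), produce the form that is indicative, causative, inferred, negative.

tsatskhizozzau

voice = causative: zero marking, form stays tsatskhizo.
Attach evidentiality inferred -z (after vowel 'o') → tsatskhizoz.
Attach polarity negative -za → tsatskhizozza.
Attach mood indicative -u → tsatskhizozzau.
Vowel harmony: no change.
Nasal assimilation: no change.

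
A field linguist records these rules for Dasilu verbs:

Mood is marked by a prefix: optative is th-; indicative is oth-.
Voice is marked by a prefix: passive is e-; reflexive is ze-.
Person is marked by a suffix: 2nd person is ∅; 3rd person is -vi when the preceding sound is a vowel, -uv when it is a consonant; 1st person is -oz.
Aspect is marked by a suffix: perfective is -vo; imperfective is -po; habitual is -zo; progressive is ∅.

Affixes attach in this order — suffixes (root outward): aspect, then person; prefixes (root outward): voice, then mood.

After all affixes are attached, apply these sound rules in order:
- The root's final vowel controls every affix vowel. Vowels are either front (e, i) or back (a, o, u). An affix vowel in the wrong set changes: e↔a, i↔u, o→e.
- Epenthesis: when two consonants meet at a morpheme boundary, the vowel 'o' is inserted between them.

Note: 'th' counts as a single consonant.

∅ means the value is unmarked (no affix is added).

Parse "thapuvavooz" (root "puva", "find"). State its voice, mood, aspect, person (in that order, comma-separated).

passive, optative, perfective, 1st person

Segment: th-e-puva-vo-oz.
voice: e- → passive.
mood: th- → optative.
aspect: -vo → perfective.
person: -oz → 1st person.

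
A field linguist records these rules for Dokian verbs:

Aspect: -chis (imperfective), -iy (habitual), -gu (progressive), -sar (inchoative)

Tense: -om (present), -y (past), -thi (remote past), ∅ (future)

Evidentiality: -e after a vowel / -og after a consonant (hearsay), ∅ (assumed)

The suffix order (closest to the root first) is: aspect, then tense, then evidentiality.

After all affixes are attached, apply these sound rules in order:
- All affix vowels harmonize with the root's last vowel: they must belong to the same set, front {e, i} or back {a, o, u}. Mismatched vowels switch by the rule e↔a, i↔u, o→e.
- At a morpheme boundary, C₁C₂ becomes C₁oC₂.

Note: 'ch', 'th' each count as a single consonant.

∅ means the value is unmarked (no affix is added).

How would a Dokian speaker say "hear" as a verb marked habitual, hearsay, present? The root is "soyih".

Attach aspect habitual -iy → soyihiy.
Attach tense present -om → soyihiyom.
Attach evidentiality hearsay -og (after consonant 'm') → soyihiyomog.
Apply vowel harmony: soyihiyomog → soyihiyemeg.
Epenthesis: no change.

soyihiyemeg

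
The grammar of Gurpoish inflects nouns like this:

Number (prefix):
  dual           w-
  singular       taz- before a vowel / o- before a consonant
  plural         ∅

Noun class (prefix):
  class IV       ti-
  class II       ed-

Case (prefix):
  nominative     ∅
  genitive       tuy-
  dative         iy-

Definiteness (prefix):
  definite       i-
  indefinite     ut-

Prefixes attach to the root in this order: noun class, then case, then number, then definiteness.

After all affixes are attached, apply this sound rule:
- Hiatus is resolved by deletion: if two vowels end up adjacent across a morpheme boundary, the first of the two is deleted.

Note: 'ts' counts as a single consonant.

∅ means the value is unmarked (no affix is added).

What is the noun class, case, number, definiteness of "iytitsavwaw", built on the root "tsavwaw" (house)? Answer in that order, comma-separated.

Segment: i-iy-ti-tsavwaw.
noun class: ti- → class IV.
case: iy- → dative.
number: ∅ → plural.
definiteness: i- → definite.

class IV, dative, plural, definite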